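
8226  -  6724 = 1502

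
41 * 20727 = 849807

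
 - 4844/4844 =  - 1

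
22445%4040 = 2245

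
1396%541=314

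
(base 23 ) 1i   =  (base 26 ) 1f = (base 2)101001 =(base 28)1d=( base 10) 41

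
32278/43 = 750 + 28/43 = 750.65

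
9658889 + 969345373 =979004262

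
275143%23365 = 18128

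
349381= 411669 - 62288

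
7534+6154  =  13688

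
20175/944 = 20175/944 = 21.37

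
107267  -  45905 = 61362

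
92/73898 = 46/36949  =  0.00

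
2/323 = 2/323 = 0.01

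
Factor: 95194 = 2^1 * 11^1*4327^1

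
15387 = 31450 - 16063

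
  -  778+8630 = 7852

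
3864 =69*56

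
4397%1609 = 1179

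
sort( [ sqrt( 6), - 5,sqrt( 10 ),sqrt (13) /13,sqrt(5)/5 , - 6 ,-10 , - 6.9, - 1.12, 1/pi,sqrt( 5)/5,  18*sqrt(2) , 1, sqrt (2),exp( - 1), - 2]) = [ - 10,-6.9, - 6 , - 5, - 2 , - 1.12,sqrt( 13 )/13,  1/pi,  exp( - 1), sqrt ( 5 ) /5,sqrt ( 5)/5,1, sqrt (2 ),sqrt(6) , sqrt (10 ),18 * sqrt( 2)]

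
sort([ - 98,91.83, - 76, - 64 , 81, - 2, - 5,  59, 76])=[  -  98, - 76, - 64, - 5, - 2,59, 76,  81, 91.83 ] 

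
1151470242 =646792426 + 504677816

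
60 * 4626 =277560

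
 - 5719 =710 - 6429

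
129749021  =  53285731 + 76463290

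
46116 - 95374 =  - 49258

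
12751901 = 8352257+4399644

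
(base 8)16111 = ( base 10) 7241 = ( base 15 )222b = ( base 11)5493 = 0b1110001001001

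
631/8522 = 631/8522 = 0.07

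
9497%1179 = 65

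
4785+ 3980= 8765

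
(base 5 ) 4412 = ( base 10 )607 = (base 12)427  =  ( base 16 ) 25f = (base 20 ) 1A7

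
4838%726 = 482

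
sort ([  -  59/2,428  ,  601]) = [  -  59/2, 428 , 601 ]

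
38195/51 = 748 + 47/51 = 748.92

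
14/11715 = 14/11715 = 0.00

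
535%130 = 15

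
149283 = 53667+95616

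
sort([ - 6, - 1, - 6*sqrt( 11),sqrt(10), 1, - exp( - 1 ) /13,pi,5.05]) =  [ - 6*sqrt( 11), - 6, - 1, - exp( - 1)/13,1,pi,sqrt(10),5.05]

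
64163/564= 64163/564 = 113.76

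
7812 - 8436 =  - 624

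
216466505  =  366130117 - 149663612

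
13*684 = 8892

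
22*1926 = 42372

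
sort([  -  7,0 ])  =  [-7, 0]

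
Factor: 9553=41^1*233^1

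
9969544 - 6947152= 3022392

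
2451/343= 2451/343 = 7.15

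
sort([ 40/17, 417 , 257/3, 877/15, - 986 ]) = [ - 986,40/17,877/15,257/3 , 417] 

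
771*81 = 62451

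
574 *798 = 458052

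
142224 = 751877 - 609653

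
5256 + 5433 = 10689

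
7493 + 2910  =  10403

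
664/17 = 39 + 1/17= 39.06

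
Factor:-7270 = - 2^1*5^1*727^1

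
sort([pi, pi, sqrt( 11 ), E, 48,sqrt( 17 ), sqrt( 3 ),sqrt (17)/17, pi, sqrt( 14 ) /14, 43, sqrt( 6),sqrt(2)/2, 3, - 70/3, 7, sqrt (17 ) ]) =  [ - 70/3, sqrt( 17 ) /17, sqrt( 14)/14, sqrt(2)/2,  sqrt(3),sqrt (6 ),E, 3,  pi, pi , pi, sqrt( 11), sqrt( 17), sqrt( 17 ), 7, 43,48]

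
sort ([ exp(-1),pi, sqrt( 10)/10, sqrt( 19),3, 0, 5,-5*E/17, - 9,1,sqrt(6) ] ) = [ - 9, - 5*E/17,0,sqrt( 10) /10,exp( - 1),1,sqrt (6) , 3,pi,sqrt( 19),5] 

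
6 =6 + 0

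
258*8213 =2118954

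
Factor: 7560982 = 2^1*11^1*13^1 * 26437^1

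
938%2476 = 938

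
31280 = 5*6256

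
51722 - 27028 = 24694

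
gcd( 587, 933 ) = 1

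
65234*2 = 130468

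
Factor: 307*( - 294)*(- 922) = 83217876= 2^2*3^1*7^2*307^1*461^1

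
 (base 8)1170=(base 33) J5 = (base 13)398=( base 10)632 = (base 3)212102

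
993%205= 173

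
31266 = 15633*2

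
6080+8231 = 14311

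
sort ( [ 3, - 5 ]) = [ -5,  3 ] 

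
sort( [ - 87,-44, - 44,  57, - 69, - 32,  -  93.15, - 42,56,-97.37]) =[ - 97.37, - 93.15, - 87, - 69,  -  44, - 44, - 42, - 32 , 56, 57]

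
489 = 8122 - 7633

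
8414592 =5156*1632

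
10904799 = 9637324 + 1267475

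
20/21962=10/10981  =  0.00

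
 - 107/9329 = - 107/9329 = - 0.01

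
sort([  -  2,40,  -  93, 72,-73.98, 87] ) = [-93, - 73.98, - 2,40, 72 , 87 ]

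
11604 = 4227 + 7377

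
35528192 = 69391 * 512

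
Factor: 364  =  2^2 * 7^1*13^1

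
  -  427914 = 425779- 853693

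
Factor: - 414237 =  - 3^1*138079^1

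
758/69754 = 379/34877 = 0.01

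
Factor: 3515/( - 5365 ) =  - 19/29 = - 19^1*29^( - 1 ) 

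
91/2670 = 91/2670 =0.03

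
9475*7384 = 69963400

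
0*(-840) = 0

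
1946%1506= 440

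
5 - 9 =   -  4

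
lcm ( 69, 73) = 5037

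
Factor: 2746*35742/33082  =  7010538/2363 =2^1* 3^1 * 17^( - 1 ) *23^1*37^1*139^( - 1 )*1373^1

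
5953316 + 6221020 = 12174336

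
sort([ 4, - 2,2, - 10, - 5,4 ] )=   [ - 10, - 5,-2,2, 4,4]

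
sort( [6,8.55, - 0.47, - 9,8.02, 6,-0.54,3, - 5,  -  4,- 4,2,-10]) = [-10 , - 9,-5,-4,- 4,-0.54, - 0.47,2, 3,6,6,8.02,8.55] 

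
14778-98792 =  - 84014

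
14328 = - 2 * ( - 7164)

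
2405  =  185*13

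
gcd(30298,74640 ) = 2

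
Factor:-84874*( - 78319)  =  6647246806 = 2^1 * 17^2*271^1*42437^1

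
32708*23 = 752284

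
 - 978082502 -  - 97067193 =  - 881015309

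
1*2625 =2625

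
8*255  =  2040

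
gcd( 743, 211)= 1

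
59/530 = 59/530= 0.11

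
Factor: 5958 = 2^1*3^2 * 331^1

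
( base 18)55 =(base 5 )340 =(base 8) 137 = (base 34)2r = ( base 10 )95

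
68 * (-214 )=-14552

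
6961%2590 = 1781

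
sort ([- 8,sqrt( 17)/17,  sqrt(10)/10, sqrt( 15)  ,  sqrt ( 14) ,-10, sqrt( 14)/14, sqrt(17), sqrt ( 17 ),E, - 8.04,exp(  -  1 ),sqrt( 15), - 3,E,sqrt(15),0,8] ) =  [ - 10, - 8.04, - 8, - 3,0, sqrt( 17) /17,sqrt(14 )/14,sqrt(10)/10,exp ( - 1),  E, E,sqrt(14), sqrt ( 15) , sqrt( 15) , sqrt(15) , sqrt(17),sqrt ( 17), 8 ] 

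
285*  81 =23085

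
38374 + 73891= 112265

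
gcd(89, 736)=1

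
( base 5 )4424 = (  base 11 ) 509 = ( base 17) 222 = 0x266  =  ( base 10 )614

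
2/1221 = 2/1221= 0.00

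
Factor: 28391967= 3^2*41^1*76943^1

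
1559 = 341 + 1218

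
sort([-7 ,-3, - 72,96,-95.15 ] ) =[-95.15, - 72, - 7, - 3,96]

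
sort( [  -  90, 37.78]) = [ - 90 , 37.78]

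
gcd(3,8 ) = 1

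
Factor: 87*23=2001 = 3^1*23^1*29^1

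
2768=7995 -5227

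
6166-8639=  - 2473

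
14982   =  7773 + 7209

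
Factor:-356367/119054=-2^( - 1)*3^1*11^1*13^( - 1 )*19^( - 1)*241^( - 1)*10799^1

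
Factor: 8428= 2^2*7^2*43^1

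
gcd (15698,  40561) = 47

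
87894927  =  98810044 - 10915117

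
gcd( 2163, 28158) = 3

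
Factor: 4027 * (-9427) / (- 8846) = 2^( - 1) * 11^1*857^1*4027^1 * 4423^ (-1)  =  37962529/8846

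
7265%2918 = 1429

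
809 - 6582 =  - 5773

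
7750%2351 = 697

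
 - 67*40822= - 2735074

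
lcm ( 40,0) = 0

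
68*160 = 10880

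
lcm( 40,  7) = 280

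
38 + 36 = 74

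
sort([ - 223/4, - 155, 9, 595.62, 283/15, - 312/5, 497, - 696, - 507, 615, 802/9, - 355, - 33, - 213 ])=[ - 696,-507, - 355, - 213, - 155,  -  312/5, - 223/4, - 33,9 , 283/15, 802/9 , 497,595.62,615 ]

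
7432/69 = 7432/69=107.71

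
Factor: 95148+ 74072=2^2*5^1*8461^1 = 169220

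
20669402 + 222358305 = 243027707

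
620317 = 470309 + 150008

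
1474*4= 5896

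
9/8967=3/2989 = 0.00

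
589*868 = 511252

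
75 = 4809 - 4734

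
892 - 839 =53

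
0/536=0 = 0.00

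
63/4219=63/4219  =  0.01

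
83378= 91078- 7700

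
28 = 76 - 48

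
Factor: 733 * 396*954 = 2^3 * 3^4*11^1*53^1*733^1=276915672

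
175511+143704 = 319215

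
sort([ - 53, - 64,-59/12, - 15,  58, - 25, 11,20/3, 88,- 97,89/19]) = [ - 97,-64, - 53 , - 25, - 15, - 59/12, 89/19, 20/3, 11,58, 88] 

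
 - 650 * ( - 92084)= 59854600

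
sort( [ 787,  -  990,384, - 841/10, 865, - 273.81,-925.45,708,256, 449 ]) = [  -  990, - 925.45, - 273.81, - 841/10,256, 384, 449,708,787,  865 ] 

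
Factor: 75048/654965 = 2^3 * 3^1*5^( - 1 )*29^( - 1)*53^1 * 59^1 * 4517^( - 1) 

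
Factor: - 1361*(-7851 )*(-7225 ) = - 3^1*5^2*17^2*1361^1*2617^1 = - 77200649475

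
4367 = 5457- 1090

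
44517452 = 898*49574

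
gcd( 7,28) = 7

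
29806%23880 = 5926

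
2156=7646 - 5490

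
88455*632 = 55903560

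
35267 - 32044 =3223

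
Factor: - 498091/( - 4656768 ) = 2^( -7 )* 3^(-1)*11^1*67^( - 1)*181^( - 1)*45281^1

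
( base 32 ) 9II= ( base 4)2121102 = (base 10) 9810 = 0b10011001010010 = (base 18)1c50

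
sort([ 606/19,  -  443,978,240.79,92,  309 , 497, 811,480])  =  [ - 443 , 606/19,  92, 240.79, 309,480,497,811,978]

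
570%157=99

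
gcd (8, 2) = 2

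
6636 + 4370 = 11006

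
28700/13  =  28700/13 = 2207.69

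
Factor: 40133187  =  3^2*19^1 *29^1*8093^1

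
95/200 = 19/40 = 0.47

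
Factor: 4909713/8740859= 3^1*1636571^1 * 8740859^( - 1 )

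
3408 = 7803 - 4395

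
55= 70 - 15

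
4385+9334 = 13719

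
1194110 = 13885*86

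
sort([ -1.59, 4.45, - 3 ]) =[ - 3, - 1.59, 4.45]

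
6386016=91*70176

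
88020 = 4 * 22005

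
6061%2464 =1133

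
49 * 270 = 13230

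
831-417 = 414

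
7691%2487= 230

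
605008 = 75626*8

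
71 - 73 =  - 2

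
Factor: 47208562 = 2^1*167^1 * 281^1*503^1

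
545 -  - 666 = 1211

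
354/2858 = 177/1429 = 0.12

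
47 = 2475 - 2428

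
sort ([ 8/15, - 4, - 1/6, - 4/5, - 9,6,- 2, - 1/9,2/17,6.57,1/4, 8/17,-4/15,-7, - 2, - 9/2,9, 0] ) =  [ - 9  , - 7, - 9/2, - 4, - 2, - 2, - 4/5, - 4/15, - 1/6, - 1/9,0, 2/17,1/4,8/17,8/15 , 6, 6.57,9 ]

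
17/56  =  17/56= 0.30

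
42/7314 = 7/1219 = 0.01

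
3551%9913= 3551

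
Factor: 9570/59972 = 2^(-1 )*3^1*5^1*47^( - 1 ) = 15/94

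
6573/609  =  313/29 = 10.79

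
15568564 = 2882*5402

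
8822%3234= 2354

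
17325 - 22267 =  -4942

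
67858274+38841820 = 106700094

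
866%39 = 8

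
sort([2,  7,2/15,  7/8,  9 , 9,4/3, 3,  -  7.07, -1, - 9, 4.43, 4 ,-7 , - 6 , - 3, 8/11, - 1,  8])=[ - 9, - 7.07 , -7, - 6 , - 3,  -  1 , - 1 , 2/15,8/11,7/8 , 4/3 , 2, 3  ,  4,4.43, 7, 8,9,9 ]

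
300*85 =25500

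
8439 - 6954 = 1485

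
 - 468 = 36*( - 13 ) 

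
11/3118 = 11/3118 =0.00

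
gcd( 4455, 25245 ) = 1485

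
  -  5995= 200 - 6195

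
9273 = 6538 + 2735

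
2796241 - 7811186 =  - 5014945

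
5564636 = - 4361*(-1276) 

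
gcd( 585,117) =117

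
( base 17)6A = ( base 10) 112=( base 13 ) 88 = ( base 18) 64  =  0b1110000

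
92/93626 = 46/46813 = 0.00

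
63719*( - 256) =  - 16312064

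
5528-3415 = 2113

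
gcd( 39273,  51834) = 159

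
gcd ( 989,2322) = 43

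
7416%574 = 528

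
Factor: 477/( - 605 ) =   -  3^2*5^(-1 )*11^(- 2)*53^1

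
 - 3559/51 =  - 70 + 11/51  =  - 69.78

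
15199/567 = 15199/567 = 26.81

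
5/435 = 1/87 = 0.01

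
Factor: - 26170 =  - 2^1*5^1*2617^1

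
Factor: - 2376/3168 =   -  3/4= - 2^(-2)*3^1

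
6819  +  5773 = 12592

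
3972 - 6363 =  - 2391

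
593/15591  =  593/15591 = 0.04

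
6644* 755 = 5016220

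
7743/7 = 7743/7 = 1106.14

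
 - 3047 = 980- 4027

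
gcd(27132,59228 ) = 68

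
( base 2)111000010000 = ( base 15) 1100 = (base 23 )6ic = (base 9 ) 4840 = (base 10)3600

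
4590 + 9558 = 14148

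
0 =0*733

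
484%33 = 22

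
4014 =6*669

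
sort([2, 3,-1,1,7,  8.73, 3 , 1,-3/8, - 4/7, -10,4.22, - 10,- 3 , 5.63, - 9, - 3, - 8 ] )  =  [-10, - 10,-9, - 8,-3, - 3, - 1, - 4/7, - 3/8,1,1, 2, 3,3,4.22,5.63, 7,8.73 ] 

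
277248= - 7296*( - 38)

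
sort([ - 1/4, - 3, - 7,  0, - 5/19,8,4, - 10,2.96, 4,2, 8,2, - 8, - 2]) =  [ - 10,- 8 ,  -  7, - 3, - 2, - 5/19, - 1/4,0, 2, 2,2.96, 4 , 4, 8,8]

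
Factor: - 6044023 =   -  6044023^1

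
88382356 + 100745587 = 189127943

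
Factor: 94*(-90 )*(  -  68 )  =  2^4 * 3^2*5^1*17^1*47^1  =  575280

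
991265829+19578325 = 1010844154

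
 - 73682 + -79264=-152946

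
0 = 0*6273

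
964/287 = 964/287 =3.36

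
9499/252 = 37 + 25/36 = 37.69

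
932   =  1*932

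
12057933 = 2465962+9591971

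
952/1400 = 17/25 = 0.68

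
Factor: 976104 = 2^3 *3^3*4519^1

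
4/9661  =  4/9661= 0.00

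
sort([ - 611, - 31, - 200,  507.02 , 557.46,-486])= [ - 611, - 486, - 200 ,-31,507.02, 557.46]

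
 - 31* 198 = -6138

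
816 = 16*51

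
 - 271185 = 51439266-51710451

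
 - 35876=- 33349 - 2527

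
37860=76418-38558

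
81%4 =1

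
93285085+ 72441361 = 165726446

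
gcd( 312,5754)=6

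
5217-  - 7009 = 12226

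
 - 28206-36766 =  - 64972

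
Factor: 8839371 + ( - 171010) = 8668361 = 13^1*29^1*22993^1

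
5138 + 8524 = 13662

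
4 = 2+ 2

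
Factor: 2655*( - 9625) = - 3^2 * 5^4*7^1*11^1 * 59^1 = - 25554375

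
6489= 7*927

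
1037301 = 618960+418341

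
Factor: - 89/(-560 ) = 2^( - 4)*5^( - 1 ) * 7^( -1 ) *89^1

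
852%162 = 42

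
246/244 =123/122 =1.01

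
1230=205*6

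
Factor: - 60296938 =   -  2^1*13^1*23^1*59^1*1709^1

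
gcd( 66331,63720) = 1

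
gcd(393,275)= 1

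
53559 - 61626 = -8067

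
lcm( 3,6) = 6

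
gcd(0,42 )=42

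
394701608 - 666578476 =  - 271876868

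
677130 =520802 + 156328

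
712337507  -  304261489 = 408076018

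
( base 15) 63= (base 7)162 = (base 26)3F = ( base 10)93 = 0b1011101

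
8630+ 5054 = 13684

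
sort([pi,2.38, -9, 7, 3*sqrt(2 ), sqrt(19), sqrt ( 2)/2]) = [ - 9,sqrt( 2 )/2, 2.38,pi,3* sqrt( 2 ),sqrt(19),7 ] 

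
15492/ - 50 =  - 310+4/25 = - 309.84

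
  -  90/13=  - 7 + 1/13 = - 6.92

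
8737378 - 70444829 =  - 61707451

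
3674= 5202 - 1528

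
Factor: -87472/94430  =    -  88/95 = - 2^3 * 5^( - 1)*11^1*19^ (  -  1) 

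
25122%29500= 25122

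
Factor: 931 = 7^2*19^1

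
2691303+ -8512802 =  - 5821499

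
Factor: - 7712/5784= - 2^2*3^ ( - 1) = - 4/3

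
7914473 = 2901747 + 5012726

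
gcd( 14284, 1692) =4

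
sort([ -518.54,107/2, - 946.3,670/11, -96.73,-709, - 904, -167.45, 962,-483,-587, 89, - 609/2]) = [-946.3,-904, - 709,-587, - 518.54, - 483,  -  609/2,-167.45, - 96.73, 107/2, 670/11, 89,962]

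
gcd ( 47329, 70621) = 1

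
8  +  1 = 9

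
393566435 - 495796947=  - 102230512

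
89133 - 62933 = 26200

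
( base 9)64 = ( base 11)53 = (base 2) 111010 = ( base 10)58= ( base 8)72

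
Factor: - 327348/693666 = - 42/89 = - 2^1*3^1 * 7^1*89^( - 1 )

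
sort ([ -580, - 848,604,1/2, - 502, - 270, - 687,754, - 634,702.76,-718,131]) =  [ - 848,- 718 ,-687, - 634, - 580, - 502,  -  270,1/2, 131,604,702.76,754] 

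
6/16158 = 1/2693=0.00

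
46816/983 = 46816/983=47.63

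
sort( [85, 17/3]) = [ 17/3, 85]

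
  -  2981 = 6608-9589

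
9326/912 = 10+ 103/456 = 10.23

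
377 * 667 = 251459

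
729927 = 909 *803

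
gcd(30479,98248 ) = 1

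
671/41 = 16 + 15/41= 16.37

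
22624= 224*101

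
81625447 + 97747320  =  179372767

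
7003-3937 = 3066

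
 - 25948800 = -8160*3180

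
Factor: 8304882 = 2^1*3^1*739^1*1873^1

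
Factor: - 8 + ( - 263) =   -  271^1 = - 271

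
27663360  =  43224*640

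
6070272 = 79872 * 76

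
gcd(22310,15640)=230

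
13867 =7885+5982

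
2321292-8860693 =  - 6539401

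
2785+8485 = 11270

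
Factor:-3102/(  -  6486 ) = 11/23 = 11^1*23^( - 1)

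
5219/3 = 5219/3 = 1739.67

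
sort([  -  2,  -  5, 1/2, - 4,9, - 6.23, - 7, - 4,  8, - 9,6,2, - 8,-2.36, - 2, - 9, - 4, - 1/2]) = [ - 9,-9 , - 8, - 7, - 6.23, - 5, - 4, -4, -4, - 2.36, - 2, - 2,-1/2  ,  1/2, 2,6,8 , 9] 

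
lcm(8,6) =24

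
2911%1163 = 585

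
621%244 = 133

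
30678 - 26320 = 4358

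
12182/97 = 12182/97 =125.59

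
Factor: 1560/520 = 3^1= 3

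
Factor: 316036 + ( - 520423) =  - 3^1* 193^1*353^1 = - 204387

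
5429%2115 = 1199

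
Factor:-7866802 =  - 2^1*491^1*8011^1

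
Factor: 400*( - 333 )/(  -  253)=2^4*3^2*5^2*11^ ( - 1)*23^ ( - 1)* 37^1 =133200/253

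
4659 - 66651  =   - 61992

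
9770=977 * 10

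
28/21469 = 4/3067 =0.00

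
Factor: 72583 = 7^1*10369^1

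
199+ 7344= 7543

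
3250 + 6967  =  10217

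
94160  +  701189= 795349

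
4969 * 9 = 44721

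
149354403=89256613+60097790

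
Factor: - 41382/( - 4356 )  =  2^( - 1 )*19^1  =  19/2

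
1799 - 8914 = -7115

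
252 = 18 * 14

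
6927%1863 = 1338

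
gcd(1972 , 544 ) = 68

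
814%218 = 160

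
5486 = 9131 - 3645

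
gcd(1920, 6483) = 3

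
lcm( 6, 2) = 6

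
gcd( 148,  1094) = 2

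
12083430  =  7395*1634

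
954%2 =0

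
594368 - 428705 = 165663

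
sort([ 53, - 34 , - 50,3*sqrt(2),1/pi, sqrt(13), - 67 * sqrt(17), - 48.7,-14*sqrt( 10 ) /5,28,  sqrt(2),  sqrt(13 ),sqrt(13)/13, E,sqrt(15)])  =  [ - 67 * sqrt( 17) ,-50, - 48.7,- 34, -14 * sqrt( 10) /5, sqrt( 13)/13 , 1/pi,sqrt ( 2),  E,  sqrt( 13 ), sqrt ( 13 ), sqrt(15),  3*sqrt( 2),28, 53 ] 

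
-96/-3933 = 32/1311 = 0.02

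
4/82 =2/41  =  0.05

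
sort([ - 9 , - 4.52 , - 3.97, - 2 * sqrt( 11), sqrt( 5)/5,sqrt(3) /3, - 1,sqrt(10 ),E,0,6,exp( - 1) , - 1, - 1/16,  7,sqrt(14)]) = [ - 9, - 2*sqrt (11 ), - 4.52, - 3.97 , -1, - 1, - 1/16, 0,exp( - 1), sqrt( 5 )/5,sqrt(3)/3, E,sqrt(10) , sqrt(14),  6, 7] 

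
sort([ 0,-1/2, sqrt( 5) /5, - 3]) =[-3,-1/2,0,sqrt(5)/5] 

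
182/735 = 26/105 = 0.25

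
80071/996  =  80071/996 =80.39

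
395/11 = 35+10/11 =35.91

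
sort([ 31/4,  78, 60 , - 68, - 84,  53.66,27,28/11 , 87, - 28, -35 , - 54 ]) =[ - 84, - 68, - 54 , - 35, - 28,  28/11, 31/4,27,53.66,  60 , 78, 87 ] 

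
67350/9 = 22450/3 = 7483.33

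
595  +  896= 1491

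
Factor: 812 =2^2* 7^1 *29^1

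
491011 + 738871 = 1229882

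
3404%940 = 584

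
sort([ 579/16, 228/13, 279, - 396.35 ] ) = [ - 396.35,228/13,579/16, 279 ] 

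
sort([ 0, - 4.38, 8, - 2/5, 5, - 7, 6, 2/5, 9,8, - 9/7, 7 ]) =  [ - 7,  -  4.38, - 9/7, - 2/5,0,2/5, 5, 6 , 7, 8 , 8,9 ] 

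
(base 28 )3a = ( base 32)2U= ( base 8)136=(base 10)94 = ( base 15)64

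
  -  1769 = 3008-4777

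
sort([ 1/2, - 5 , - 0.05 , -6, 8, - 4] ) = [- 6, - 5, - 4, - 0.05,1/2 , 8 ]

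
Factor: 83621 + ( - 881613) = - 797992  =  - 2^3*13^1*7673^1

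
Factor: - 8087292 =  - 2^2*3^2*277^1 *811^1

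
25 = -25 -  - 50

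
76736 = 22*3488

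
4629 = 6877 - 2248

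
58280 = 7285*8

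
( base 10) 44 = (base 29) 1f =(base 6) 112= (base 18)28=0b101100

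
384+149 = 533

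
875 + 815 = 1690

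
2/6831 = 2/6831 = 0.00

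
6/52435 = 6/52435 = 0.00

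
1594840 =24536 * 65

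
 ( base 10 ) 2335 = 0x91f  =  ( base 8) 4437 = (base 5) 33320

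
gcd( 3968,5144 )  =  8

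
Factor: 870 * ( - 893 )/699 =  - 258970/233= - 2^1 * 5^1 * 19^1*29^1*47^1*233^( - 1 ) 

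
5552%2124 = 1304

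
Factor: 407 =11^1*37^1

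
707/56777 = 101/8111= 0.01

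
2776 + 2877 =5653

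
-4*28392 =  - 113568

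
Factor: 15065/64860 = 2^(-2) * 3^( - 1)*47^( - 1)*131^1=131/564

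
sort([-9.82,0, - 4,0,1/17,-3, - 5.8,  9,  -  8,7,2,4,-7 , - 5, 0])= [ - 9.82, - 8, -7,-5.8, - 5,  -  4 , - 3, 0, 0, 0,1/17 , 2,4, 7,9 ] 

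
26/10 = 13/5 = 2.60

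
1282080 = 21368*60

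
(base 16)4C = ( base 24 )34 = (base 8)114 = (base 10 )76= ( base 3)2211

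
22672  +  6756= 29428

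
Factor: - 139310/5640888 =  -  69655/2820444=-  2^( - 2 ) * 3^( - 1 ) * 5^1*11^( - 1 )*23^( - 1 )*929^( - 1 )*13931^1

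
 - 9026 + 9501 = 475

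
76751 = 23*3337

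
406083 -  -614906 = 1020989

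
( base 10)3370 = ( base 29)406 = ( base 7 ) 12553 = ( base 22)6L4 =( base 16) D2A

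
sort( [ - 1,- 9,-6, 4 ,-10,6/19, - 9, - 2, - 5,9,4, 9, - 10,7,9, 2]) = [ - 10, - 10, - 9 ,-9,-6,- 5, - 2, - 1,6/19,2,4,4, 7, 9,9, 9 ]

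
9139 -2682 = 6457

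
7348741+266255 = 7614996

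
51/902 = 51/902 = 0.06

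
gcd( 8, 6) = 2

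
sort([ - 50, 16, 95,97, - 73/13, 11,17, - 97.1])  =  [-97.1, - 50, - 73/13,11, 16,17, 95,97]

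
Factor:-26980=-2^2 * 5^1*19^1 *71^1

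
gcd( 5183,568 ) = 71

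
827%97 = 51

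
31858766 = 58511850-26653084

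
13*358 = 4654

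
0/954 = 0=0.00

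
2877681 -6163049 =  - 3285368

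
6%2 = 0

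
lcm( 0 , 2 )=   0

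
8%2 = 0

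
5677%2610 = 457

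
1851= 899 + 952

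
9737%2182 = 1009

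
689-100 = 589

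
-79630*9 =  - 716670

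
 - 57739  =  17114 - 74853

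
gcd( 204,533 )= 1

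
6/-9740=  - 3/4870 = - 0.00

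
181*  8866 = 1604746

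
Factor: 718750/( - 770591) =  - 2^1*5^6*23^1*770591^(- 1)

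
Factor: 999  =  3^3*37^1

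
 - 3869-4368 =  - 8237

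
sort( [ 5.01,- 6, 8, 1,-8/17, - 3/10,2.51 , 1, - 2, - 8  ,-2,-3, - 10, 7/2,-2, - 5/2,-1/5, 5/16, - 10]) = [ - 10, - 10, - 8, - 6, - 3, - 5/2, - 2,  -  2,-2,-8/17, - 3/10,-1/5,5/16, 1, 1, 2.51, 7/2, 5.01,8]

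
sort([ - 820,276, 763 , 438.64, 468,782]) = [ - 820,276,  438.64,  468,763,782 ]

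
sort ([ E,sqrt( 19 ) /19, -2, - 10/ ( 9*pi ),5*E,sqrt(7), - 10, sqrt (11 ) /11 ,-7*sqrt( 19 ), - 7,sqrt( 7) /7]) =[ - 7 * sqrt(19 ) , - 10, - 7, - 2, - 10/(9*pi ), sqrt ( 19 )/19,sqrt( 11)/11,sqrt( 7 ) /7,sqrt( 7 ), E, 5*E ] 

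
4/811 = 4/811  =  0.00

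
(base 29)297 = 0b11110011110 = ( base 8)3636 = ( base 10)1950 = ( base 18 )606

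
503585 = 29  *17365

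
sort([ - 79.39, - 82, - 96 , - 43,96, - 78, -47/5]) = [ - 96  , - 82, - 79.39, - 78, - 43, - 47/5, 96]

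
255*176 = 44880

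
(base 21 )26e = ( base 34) U2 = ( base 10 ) 1022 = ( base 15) 482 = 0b1111111110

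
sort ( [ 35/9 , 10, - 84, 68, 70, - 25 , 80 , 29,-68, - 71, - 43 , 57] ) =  [ - 84, - 71 , - 68 , - 43 , - 25,35/9,  10, 29, 57, 68,70,  80 ]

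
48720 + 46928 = 95648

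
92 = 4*23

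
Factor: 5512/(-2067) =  - 8/3=- 2^3 * 3^(-1)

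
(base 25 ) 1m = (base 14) 35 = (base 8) 57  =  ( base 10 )47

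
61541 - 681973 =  - 620432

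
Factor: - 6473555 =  - 5^1*11^1*117701^1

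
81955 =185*443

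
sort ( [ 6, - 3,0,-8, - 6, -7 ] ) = [-8,-7 , - 6, - 3,0,6 ]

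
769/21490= 769/21490= 0.04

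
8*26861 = 214888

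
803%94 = 51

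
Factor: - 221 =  - 13^1*17^1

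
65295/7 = 65295/7 = 9327.86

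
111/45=2 + 7/15 = 2.47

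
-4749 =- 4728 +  - 21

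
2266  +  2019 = 4285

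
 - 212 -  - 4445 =4233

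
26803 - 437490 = -410687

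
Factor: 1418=2^1*709^1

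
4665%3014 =1651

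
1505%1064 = 441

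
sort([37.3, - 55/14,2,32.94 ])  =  [ - 55/14,2,  32.94,37.3]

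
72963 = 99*737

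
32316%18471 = 13845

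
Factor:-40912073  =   - 19^1* 2153267^1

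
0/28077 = 0 = 0.00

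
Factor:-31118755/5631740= -2^( - 2 )*17^1 * 193^( - 1)*1459^(  -  1) *366103^1=- 6223751/1126348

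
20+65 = 85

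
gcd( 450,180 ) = 90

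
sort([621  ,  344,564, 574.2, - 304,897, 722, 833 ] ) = [- 304, 344, 564, 574.2,  621, 722,833, 897]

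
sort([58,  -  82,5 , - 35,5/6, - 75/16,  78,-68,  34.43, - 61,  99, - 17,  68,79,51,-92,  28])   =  [-92,-82, -68,  -  61,-35, - 17,-75/16,5/6, 5,28,34.43,51, 58,68,78,79,99 ]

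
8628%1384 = 324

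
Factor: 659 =659^1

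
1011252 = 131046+880206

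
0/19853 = 0=0.00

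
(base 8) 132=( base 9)110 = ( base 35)2K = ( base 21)46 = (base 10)90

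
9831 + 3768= 13599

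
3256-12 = 3244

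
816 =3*272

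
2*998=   1996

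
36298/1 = 36298 = 36298.00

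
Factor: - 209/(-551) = 11/29 = 11^1*29^( - 1 )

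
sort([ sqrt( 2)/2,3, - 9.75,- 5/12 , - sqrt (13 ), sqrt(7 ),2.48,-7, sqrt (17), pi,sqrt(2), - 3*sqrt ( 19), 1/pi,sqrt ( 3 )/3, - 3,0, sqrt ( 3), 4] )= [ -3*sqrt(19)  , - 9.75, - 7, - sqrt( 13 ), - 3,-5/12, 0, 1/pi,sqrt( 3)/3, sqrt(2) /2, sqrt (2), sqrt(3), 2.48 , sqrt(7 ), 3, pi,4 , sqrt( 17)]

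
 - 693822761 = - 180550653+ - 513272108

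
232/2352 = 29/294 = 0.10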